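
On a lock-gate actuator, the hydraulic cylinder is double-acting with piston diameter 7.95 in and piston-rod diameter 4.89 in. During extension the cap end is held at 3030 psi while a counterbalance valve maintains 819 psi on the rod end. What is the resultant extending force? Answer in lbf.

Cap-side area A_cap = π/4 × (7.95 in)² = 49.64 in^2
Rod-side annular area A_ann = π/4 × (7.95² − 4.89²) = 30.86 in^2
Net thrust = P_cap·A_cap − P_rod·A_ann = 1.504e5 lbf − 25270 lbf

F ≈ 1.25e5 lbf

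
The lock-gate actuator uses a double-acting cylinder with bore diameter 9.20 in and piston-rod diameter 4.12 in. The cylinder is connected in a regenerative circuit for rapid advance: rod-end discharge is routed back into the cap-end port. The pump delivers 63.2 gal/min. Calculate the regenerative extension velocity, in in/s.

In regeneration the rod-end outflow joins the pump flow into the cap end, so the net volume the pump must supply per unit advance equals the rod cross-section area.
Rod cross-section A_rod = π/4 × (4.12 in)² = 13.33 in^2
v = Q_pump / A_rod

v ≈ 18.3 in/s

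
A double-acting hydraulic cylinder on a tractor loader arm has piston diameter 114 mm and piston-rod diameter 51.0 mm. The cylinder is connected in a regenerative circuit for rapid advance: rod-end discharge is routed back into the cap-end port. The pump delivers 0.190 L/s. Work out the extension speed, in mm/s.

v ≈ 93.0 mm/s

In regeneration the rod-end outflow joins the pump flow into the cap end, so the net volume the pump must supply per unit advance equals the rod cross-section area.
Rod cross-section A_rod = π/4 × (51.0 mm)² = 2043 mm^2
v = Q_pump / A_rod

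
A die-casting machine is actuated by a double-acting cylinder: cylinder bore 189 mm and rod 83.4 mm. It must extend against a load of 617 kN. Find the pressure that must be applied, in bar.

Cap-side area A_cap = π/4 × (189 mm)² = 28060 mm^2
P = F / A = 617 kN / A

P ≈ 220 bar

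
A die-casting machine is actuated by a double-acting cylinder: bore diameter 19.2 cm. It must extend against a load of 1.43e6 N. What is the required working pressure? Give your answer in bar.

P ≈ 494 bar

Cap-side area A_cap = π/4 × (19.2 cm)² = 289.5 cm^2
P = F / A = 1.43e6 N / A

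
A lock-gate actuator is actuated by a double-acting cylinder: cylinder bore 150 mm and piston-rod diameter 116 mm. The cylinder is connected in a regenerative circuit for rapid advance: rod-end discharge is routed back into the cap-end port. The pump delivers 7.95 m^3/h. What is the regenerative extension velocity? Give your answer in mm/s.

In regeneration the rod-end outflow joins the pump flow into the cap end, so the net volume the pump must supply per unit advance equals the rod cross-section area.
Rod cross-section A_rod = π/4 × (116 mm)² = 10570 mm^2
v = Q_pump / A_rod

v ≈ 209 mm/s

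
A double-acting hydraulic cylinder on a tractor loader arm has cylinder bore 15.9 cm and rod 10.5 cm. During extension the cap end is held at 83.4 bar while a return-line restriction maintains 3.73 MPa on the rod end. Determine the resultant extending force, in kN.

Cap-side area A_cap = π/4 × (15.9 cm)² = 198.6 cm^2
Rod-side annular area A_ann = π/4 × (15.9² − 10.5²) = 112.0 cm^2
Net thrust = P_cap·A_cap − P_rod·A_ann = 165.6 kN − 41.76 kN

F ≈ 124 kN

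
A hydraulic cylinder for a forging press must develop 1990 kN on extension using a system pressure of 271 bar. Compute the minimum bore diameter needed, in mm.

D ≈ 306 mm

Extension force acts on the full piston face: F = P × (π/4)D².
D = √(4F / (πP)) = √(4 × 1990 kN / (π × 271 bar))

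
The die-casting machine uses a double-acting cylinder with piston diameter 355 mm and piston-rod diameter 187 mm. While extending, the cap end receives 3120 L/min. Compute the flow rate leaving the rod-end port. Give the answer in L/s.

Cap-side area A_cap = π/4 × (355 mm)² = 98980 mm^2
Rod-side annular area A_ann = π/4 × (355² − 187²) = 71520 mm^2
Piston speed v = Q_in/A_cap; rod-end outflow Q_out = v × A_ann = Q_in × A_ann/A_cap.

Q_out ≈ 37.6 L/s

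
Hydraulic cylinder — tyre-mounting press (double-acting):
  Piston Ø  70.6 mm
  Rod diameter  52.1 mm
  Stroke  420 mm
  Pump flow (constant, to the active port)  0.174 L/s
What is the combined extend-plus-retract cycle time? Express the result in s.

t ≈ 13.8 s

Cap-side area A_cap = π/4 × (70.6 mm)² = 3915 mm^2
Rod-side annular area A_ann = π/4 × (70.6² − 52.1²) = 1783 mm^2
t_ext = A_cap·L/Q = 9.449 s
t_ret = A_ann·L/Q = 4.303 s
t_cycle = t_ext + t_ret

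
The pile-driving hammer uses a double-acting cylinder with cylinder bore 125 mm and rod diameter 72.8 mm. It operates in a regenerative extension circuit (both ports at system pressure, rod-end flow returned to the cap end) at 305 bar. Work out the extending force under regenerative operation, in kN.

F ≈ 127 kN

With equal pressure on both faces, forces on the annular region cancel; the net push is pressure × rod cross-section.
Rod cross-section A_rod = π/4 × (72.8 mm)² = 4162 mm^2
F = P × A_rod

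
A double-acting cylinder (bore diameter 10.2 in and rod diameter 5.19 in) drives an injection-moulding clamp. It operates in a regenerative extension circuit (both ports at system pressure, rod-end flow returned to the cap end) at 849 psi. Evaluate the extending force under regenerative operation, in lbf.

F ≈ 18000 lbf

With equal pressure on both faces, forces on the annular region cancel; the net push is pressure × rod cross-section.
Rod cross-section A_rod = π/4 × (5.19 in)² = 21.16 in^2
F = P × A_rod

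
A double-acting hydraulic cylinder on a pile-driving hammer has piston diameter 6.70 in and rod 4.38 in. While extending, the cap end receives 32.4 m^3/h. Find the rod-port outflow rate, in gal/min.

Q_out ≈ 81.7 gal/min

Cap-side area A_cap = π/4 × (6.70 in)² = 35.26 in^2
Rod-side annular area A_ann = π/4 × (6.70² − 4.38²) = 20.19 in^2
Piston speed v = Q_in/A_cap; rod-end outflow Q_out = v × A_ann = Q_in × A_ann/A_cap.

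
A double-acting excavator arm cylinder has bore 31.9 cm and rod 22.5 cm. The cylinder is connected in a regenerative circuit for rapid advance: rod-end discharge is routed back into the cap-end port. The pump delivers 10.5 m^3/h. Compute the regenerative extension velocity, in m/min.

v ≈ 4.40 m/min

In regeneration the rod-end outflow joins the pump flow into the cap end, so the net volume the pump must supply per unit advance equals the rod cross-section area.
Rod cross-section A_rod = π/4 × (22.5 cm)² = 397.6 cm^2
v = Q_pump / A_rod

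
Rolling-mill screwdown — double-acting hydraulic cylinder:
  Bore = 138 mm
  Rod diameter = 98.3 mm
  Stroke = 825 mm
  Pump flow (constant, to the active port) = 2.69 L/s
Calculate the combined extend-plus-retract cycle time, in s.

Cap-side area A_cap = π/4 × (138 mm)² = 14960 mm^2
Rod-side annular area A_ann = π/4 × (138² − 98.3²) = 7368 mm^2
t_ext = A_cap·L/Q = 4.587 s
t_ret = A_ann·L/Q = 2.260 s
t_cycle = t_ext + t_ret

t ≈ 6.85 s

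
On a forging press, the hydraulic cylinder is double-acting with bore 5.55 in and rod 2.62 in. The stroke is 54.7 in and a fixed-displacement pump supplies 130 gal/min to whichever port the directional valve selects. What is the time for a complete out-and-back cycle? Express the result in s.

t ≈ 4.70 s

Cap-side area A_cap = π/4 × (5.55 in)² = 24.19 in^2
Rod-side annular area A_ann = π/4 × (5.55² − 2.62²) = 18.80 in^2
t_ext = A_cap·L/Q = 2.644 s
t_ret = A_ann·L/Q = 2.055 s
t_cycle = t_ext + t_ret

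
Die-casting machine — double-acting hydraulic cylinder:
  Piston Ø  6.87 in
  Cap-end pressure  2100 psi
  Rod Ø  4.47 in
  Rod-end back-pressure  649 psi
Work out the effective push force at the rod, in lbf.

Cap-side area A_cap = π/4 × (6.87 in)² = 37.07 in^2
Rod-side annular area A_ann = π/4 × (6.87² − 4.47²) = 21.38 in^2
Net thrust = P_cap·A_cap − P_rod·A_ann = 77840 lbf − 13870 lbf

F ≈ 64000 lbf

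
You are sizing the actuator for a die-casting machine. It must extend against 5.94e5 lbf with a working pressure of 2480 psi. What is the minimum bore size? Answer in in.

D ≈ 17.5 in

Extension force acts on the full piston face: F = P × (π/4)D².
D = √(4F / (πP)) = √(4 × 5.94e5 lbf / (π × 2480 psi))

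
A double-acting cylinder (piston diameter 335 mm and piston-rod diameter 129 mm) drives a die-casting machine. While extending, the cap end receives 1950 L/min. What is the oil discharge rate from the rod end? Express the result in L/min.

Q_out ≈ 1660 L/min

Cap-side area A_cap = π/4 × (335 mm)² = 88140 mm^2
Rod-side annular area A_ann = π/4 × (335² − 129²) = 75070 mm^2
Piston speed v = Q_in/A_cap; rod-end outflow Q_out = v × A_ann = Q_in × A_ann/A_cap.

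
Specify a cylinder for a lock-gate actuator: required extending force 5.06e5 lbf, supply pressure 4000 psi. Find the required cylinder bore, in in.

Extension force acts on the full piston face: F = P × (π/4)D².
D = √(4F / (πP)) = √(4 × 5.06e5 lbf / (π × 4000 psi))

D ≈ 12.7 in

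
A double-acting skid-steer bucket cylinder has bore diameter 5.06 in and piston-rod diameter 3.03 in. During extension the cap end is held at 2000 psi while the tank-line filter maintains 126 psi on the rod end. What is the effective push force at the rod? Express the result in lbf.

Cap-side area A_cap = π/4 × (5.06 in)² = 20.11 in^2
Rod-side annular area A_ann = π/4 × (5.06² − 3.03²) = 12.90 in^2
Net thrust = P_cap·A_cap − P_rod·A_ann = 40220 lbf − 1625 lbf

F ≈ 38600 lbf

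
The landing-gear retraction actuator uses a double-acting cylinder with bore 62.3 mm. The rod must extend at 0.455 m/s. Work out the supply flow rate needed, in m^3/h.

Q ≈ 4.99 m^3/h

Cap-side area A_cap = π/4 × (62.3 mm)² = 3048 mm^2
Q = A × v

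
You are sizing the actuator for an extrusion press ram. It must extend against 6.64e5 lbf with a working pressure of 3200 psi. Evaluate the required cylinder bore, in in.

Extension force acts on the full piston face: F = P × (π/4)D².
D = √(4F / (πP)) = √(4 × 6.64e5 lbf / (π × 3200 psi))

D ≈ 16.3 in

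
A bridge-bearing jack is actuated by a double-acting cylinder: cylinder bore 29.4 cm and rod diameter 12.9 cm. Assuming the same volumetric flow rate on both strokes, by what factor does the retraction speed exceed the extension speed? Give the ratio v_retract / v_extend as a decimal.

Cap-side area A_cap = π/4 × (29.4 cm)² = 678.9 cm^2
Rod-side annular area A_ann = π/4 × (29.4² − 12.9²) = 548.2 cm^2
For equal Q, v ∝ 1/A, so v_ret/v_ext = A_cap/A_ann.

v_ret/v_ext ≈ 1.24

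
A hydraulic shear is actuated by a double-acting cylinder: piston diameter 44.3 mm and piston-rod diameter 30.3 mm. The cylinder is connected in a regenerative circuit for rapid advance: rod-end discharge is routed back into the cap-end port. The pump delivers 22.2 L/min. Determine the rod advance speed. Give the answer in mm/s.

In regeneration the rod-end outflow joins the pump flow into the cap end, so the net volume the pump must supply per unit advance equals the rod cross-section area.
Rod cross-section A_rod = π/4 × (30.3 mm)² = 721.1 mm^2
v = Q_pump / A_rod

v ≈ 513 mm/s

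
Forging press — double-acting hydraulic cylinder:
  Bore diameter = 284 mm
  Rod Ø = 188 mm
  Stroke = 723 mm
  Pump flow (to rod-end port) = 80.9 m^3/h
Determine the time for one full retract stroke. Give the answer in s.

Rod-side annular area A_ann = π/4 × (284² − 188²) = 35590 mm^2
Swept volume V = A × L; t = V / Q = A·L / Q

t ≈ 1.14 s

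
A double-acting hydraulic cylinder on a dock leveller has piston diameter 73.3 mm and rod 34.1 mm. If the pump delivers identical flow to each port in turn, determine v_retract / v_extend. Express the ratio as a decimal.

Cap-side area A_cap = π/4 × (73.3 mm)² = 4220 mm^2
Rod-side annular area A_ann = π/4 × (73.3² − 34.1²) = 3307 mm^2
For equal Q, v ∝ 1/A, so v_ret/v_ext = A_cap/A_ann.

v_ret/v_ext ≈ 1.28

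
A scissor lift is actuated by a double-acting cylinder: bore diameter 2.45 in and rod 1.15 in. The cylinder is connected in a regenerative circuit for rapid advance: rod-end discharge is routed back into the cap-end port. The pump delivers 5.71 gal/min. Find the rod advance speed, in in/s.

v ≈ 21.2 in/s

In regeneration the rod-end outflow joins the pump flow into the cap end, so the net volume the pump must supply per unit advance equals the rod cross-section area.
Rod cross-section A_rod = π/4 × (1.15 in)² = 1.039 in^2
v = Q_pump / A_rod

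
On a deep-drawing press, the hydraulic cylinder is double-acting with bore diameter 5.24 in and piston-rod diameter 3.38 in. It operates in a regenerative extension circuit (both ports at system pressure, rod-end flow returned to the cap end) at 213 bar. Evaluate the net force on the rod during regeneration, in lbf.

With equal pressure on both faces, forces on the annular region cancel; the net push is pressure × rod cross-section.
Rod cross-section A_rod = π/4 × (3.38 in)² = 8.973 in^2
F = P × A_rod

F ≈ 27700 lbf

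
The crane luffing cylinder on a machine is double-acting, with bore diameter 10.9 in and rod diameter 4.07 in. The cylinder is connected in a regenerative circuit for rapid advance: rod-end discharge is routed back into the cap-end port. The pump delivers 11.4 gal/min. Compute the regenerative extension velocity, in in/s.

v ≈ 3.37 in/s

In regeneration the rod-end outflow joins the pump flow into the cap end, so the net volume the pump must supply per unit advance equals the rod cross-section area.
Rod cross-section A_rod = π/4 × (4.07 in)² = 13.01 in^2
v = Q_pump / A_rod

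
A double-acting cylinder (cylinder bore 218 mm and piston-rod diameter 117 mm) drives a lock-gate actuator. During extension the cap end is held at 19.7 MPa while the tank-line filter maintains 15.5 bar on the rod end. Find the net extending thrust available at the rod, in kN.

F ≈ 694 kN

Cap-side area A_cap = π/4 × (218 mm)² = 37330 mm^2
Rod-side annular area A_ann = π/4 × (218² − 117²) = 26570 mm^2
Net thrust = P_cap·A_cap − P_rod·A_ann = 735.3 kN − 41.19 kN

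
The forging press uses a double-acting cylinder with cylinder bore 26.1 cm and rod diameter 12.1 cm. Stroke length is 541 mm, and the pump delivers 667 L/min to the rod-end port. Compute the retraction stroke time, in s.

t ≈ 2.04 s

Rod-side annular area A_ann = π/4 × (26.1² − 12.1²) = 420.0 cm^2
Swept volume V = A × L; t = V / Q = A·L / Q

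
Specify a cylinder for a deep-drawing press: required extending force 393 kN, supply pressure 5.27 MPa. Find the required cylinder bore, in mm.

D ≈ 308 mm

Extension force acts on the full piston face: F = P × (π/4)D².
D = √(4F / (πP)) = √(4 × 393 kN / (π × 5.27 MPa))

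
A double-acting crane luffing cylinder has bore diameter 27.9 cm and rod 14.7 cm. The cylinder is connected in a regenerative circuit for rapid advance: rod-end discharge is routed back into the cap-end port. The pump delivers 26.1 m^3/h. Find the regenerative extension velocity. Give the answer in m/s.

In regeneration the rod-end outflow joins the pump flow into the cap end, so the net volume the pump must supply per unit advance equals the rod cross-section area.
Rod cross-section A_rod = π/4 × (14.7 cm)² = 169.7 cm^2
v = Q_pump / A_rod

v ≈ 0.427 m/s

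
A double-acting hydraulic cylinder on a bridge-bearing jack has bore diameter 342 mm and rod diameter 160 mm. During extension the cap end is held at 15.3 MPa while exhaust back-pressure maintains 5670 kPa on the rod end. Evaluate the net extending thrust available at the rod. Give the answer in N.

Cap-side area A_cap = π/4 × (342 mm)² = 91860 mm^2
Rod-side annular area A_ann = π/4 × (342² − 160²) = 71760 mm^2
Net thrust = P_cap·A_cap − P_rod·A_ann = 1.406e6 N − 4.069e5 N

F ≈ 9.99e5 N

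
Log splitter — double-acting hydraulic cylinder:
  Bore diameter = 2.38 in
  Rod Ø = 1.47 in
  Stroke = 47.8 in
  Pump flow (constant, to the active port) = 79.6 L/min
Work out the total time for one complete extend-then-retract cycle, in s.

Cap-side area A_cap = π/4 × (2.38 in)² = 4.449 in^2
Rod-side annular area A_ann = π/4 × (2.38² − 1.47²) = 2.752 in^2
t_ext = A_cap·L/Q = 2.627 s
t_ret = A_ann·L/Q = 1.625 s
t_cycle = t_ext + t_ret

t ≈ 4.25 s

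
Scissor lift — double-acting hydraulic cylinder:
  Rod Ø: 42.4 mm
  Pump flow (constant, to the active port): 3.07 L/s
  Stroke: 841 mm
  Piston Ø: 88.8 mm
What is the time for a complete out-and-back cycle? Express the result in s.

t ≈ 3.01 s

Cap-side area A_cap = π/4 × (88.8 mm)² = 6193 mm^2
Rod-side annular area A_ann = π/4 × (88.8² − 42.4²) = 4781 mm^2
t_ext = A_cap·L/Q = 1.697 s
t_ret = A_ann·L/Q = 1.310 s
t_cycle = t_ext + t_ret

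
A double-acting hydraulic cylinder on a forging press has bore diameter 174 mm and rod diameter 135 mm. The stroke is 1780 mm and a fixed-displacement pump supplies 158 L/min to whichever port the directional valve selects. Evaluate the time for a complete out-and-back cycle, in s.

Cap-side area A_cap = π/4 × (174 mm)² = 23780 mm^2
Rod-side annular area A_ann = π/4 × (174² − 135²) = 9465 mm^2
t_ext = A_cap·L/Q = 16.07 s
t_ret = A_ann·L/Q = 6.398 s
t_cycle = t_ext + t_ret

t ≈ 22.5 s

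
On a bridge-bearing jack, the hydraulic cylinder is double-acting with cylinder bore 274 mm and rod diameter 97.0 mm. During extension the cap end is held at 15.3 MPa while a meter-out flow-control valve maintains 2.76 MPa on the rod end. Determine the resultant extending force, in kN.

Cap-side area A_cap = π/4 × (274 mm)² = 58960 mm^2
Rod-side annular area A_ann = π/4 × (274² − 97.0²) = 51570 mm^2
Net thrust = P_cap·A_cap − P_rod·A_ann = 902.2 kN − 142.3 kN

F ≈ 760 kN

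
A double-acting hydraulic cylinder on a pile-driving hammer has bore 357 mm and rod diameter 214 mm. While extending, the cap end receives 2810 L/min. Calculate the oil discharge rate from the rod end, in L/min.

Cap-side area A_cap = π/4 × (357 mm)² = 1.001e5 mm^2
Rod-side annular area A_ann = π/4 × (357² − 214²) = 64130 mm^2
Piston speed v = Q_in/A_cap; rod-end outflow Q_out = v × A_ann = Q_in × A_ann/A_cap.

Q_out ≈ 1800 L/min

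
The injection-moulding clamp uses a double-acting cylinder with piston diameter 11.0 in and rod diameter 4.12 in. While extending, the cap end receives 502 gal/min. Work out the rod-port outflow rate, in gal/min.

Q_out ≈ 432 gal/min

Cap-side area A_cap = π/4 × (11.0 in)² = 95.03 in^2
Rod-side annular area A_ann = π/4 × (11.0² − 4.12²) = 81.70 in^2
Piston speed v = Q_in/A_cap; rod-end outflow Q_out = v × A_ann = Q_in × A_ann/A_cap.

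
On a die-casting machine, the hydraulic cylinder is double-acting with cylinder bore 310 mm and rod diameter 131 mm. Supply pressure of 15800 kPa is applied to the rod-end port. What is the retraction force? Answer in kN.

F ≈ 980 kN

Rod-side annular area A_ann = π/4 × (310² − 131²) = 62000 mm^2
On retraction the pressure acts on the annular area (bore minus rod).
F = P × A_ann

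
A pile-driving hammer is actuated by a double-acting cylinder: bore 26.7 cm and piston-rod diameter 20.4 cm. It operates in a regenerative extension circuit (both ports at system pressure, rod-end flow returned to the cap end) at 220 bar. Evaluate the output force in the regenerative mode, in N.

With equal pressure on both faces, forces on the annular region cancel; the net push is pressure × rod cross-section.
Rod cross-section A_rod = π/4 × (20.4 cm)² = 326.9 cm^2
F = P × A_rod

F ≈ 7.19e5 N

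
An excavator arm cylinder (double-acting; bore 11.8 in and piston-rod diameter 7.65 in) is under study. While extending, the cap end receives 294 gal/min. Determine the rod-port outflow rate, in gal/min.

Cap-side area A_cap = π/4 × (11.8 in)² = 109.4 in^2
Rod-side annular area A_ann = π/4 × (11.8² − 7.65²) = 63.40 in^2
Piston speed v = Q_in/A_cap; rod-end outflow Q_out = v × A_ann = Q_in × A_ann/A_cap.

Q_out ≈ 170 gal/min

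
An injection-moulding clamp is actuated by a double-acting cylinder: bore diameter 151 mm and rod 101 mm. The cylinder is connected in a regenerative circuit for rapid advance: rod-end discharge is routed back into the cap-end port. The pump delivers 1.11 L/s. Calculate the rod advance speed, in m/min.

In regeneration the rod-end outflow joins the pump flow into the cap end, so the net volume the pump must supply per unit advance equals the rod cross-section area.
Rod cross-section A_rod = π/4 × (101 mm)² = 8012 mm^2
v = Q_pump / A_rod

v ≈ 8.31 m/min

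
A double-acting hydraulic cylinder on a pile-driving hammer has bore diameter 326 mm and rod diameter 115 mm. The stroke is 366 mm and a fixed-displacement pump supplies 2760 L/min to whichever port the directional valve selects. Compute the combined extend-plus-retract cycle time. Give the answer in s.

t ≈ 1.25 s

Cap-side area A_cap = π/4 × (326 mm)² = 83470 mm^2
Rod-side annular area A_ann = π/4 × (326² − 115²) = 73080 mm^2
t_ext = A_cap·L/Q = 0.6641 s
t_ret = A_ann·L/Q = 0.5815 s
t_cycle = t_ext + t_ret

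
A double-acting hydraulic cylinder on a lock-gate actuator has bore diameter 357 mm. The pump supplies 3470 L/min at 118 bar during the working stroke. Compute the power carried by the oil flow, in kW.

W ≈ 682 kW

Hydraulic power = P × Q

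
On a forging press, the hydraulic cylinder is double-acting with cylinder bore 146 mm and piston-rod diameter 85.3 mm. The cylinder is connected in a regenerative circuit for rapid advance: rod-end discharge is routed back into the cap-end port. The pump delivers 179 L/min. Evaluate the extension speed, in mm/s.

In regeneration the rod-end outflow joins the pump flow into the cap end, so the net volume the pump must supply per unit advance equals the rod cross-section area.
Rod cross-section A_rod = π/4 × (85.3 mm)² = 5715 mm^2
v = Q_pump / A_rod

v ≈ 522 mm/s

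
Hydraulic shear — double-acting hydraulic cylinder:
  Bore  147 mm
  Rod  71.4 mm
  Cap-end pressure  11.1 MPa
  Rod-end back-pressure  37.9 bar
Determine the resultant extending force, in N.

Cap-side area A_cap = π/4 × (147 mm)² = 16970 mm^2
Rod-side annular area A_ann = π/4 × (147² − 71.4²) = 12970 mm^2
Net thrust = P_cap·A_cap − P_rod·A_ann = 1.884e5 N − 49150 N

F ≈ 1.39e5 N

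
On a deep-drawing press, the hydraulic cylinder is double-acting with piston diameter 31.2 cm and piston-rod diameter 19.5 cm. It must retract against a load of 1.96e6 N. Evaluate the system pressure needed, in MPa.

Rod-side annular area A_ann = π/4 × (31.2² − 19.5²) = 465.9 cm^2
Retraction: pressure acts on the annular area.
P = F / A = 1.96e6 N / A

P ≈ 42.1 MPa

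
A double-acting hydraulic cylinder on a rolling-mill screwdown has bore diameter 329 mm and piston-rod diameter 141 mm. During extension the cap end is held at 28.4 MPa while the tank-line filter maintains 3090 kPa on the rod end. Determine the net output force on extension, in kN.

Cap-side area A_cap = π/4 × (329 mm)² = 85010 mm^2
Rod-side annular area A_ann = π/4 × (329² − 141²) = 69400 mm^2
Net thrust = P_cap·A_cap − P_rod·A_ann = 2414 kN − 214.4 kN

F ≈ 2200 kN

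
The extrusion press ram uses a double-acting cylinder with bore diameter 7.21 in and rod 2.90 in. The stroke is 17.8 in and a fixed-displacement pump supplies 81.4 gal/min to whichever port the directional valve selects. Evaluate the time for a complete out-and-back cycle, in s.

t ≈ 4.26 s

Cap-side area A_cap = π/4 × (7.21 in)² = 40.83 in^2
Rod-side annular area A_ann = π/4 × (7.21² − 2.90²) = 34.22 in^2
t_ext = A_cap·L/Q = 2.319 s
t_ret = A_ann·L/Q = 1.944 s
t_cycle = t_ext + t_ret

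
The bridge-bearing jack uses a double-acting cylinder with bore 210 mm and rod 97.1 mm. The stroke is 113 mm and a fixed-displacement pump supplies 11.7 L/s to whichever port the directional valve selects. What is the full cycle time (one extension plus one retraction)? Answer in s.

Cap-side area A_cap = π/4 × (210 mm)² = 34640 mm^2
Rod-side annular area A_ann = π/4 × (210² − 97.1²) = 27230 mm^2
t_ext = A_cap·L/Q = 0.3345 s
t_ret = A_ann·L/Q = 0.2630 s
t_cycle = t_ext + t_ret

t ≈ 0.598 s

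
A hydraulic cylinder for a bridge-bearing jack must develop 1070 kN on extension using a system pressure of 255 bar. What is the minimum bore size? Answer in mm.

Extension force acts on the full piston face: F = P × (π/4)D².
D = √(4F / (πP)) = √(4 × 1070 kN / (π × 255 bar))

D ≈ 231 mm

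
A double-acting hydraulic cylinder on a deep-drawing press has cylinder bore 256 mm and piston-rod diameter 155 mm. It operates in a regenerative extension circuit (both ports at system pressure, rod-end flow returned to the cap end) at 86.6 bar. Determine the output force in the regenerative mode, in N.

With equal pressure on both faces, forces on the annular region cancel; the net push is pressure × rod cross-section.
Rod cross-section A_rod = π/4 × (155 mm)² = 18870 mm^2
F = P × A_rod

F ≈ 1.63e5 N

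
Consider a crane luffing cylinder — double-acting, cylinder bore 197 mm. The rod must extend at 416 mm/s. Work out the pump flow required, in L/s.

Cap-side area A_cap = π/4 × (197 mm)² = 30480 mm^2
Q = A × v

Q ≈ 12.7 L/s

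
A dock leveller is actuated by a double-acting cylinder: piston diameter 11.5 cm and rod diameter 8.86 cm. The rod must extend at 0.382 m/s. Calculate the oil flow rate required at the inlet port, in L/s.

Cap-side area A_cap = π/4 × (11.5 cm)² = 103.9 cm^2
Q = A × v

Q ≈ 3.97 L/s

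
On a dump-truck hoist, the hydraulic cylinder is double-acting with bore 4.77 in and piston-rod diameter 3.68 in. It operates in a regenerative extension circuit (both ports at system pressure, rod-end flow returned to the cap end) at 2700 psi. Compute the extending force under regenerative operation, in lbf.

F ≈ 28700 lbf

With equal pressure on both faces, forces on the annular region cancel; the net push is pressure × rod cross-section.
Rod cross-section A_rod = π/4 × (3.68 in)² = 10.64 in^2
F = P × A_rod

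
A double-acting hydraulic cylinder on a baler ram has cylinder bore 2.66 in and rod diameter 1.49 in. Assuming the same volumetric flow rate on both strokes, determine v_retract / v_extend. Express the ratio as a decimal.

Cap-side area A_cap = π/4 × (2.66 in)² = 5.557 in^2
Rod-side annular area A_ann = π/4 × (2.66² − 1.49²) = 3.814 in^2
For equal Q, v ∝ 1/A, so v_ret/v_ext = A_cap/A_ann.

v_ret/v_ext ≈ 1.46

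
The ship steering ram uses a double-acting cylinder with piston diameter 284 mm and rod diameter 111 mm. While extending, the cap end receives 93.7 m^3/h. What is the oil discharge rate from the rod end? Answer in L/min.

Cap-side area A_cap = π/4 × (284 mm)² = 63350 mm^2
Rod-side annular area A_ann = π/4 × (284² − 111²) = 53670 mm^2
Piston speed v = Q_in/A_cap; rod-end outflow Q_out = v × A_ann = Q_in × A_ann/A_cap.

Q_out ≈ 1320 L/min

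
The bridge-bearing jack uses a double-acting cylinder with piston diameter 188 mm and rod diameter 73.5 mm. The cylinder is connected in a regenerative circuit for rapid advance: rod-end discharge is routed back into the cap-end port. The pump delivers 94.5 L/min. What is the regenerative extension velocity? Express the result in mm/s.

v ≈ 371 mm/s

In regeneration the rod-end outflow joins the pump flow into the cap end, so the net volume the pump must supply per unit advance equals the rod cross-section area.
Rod cross-section A_rod = π/4 × (73.5 mm)² = 4243 mm^2
v = Q_pump / A_rod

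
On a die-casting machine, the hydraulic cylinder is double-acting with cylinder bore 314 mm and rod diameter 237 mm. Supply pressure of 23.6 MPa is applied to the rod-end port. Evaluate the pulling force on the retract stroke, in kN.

Rod-side annular area A_ann = π/4 × (314² − 237²) = 33320 mm^2
On retraction the pressure acts on the annular area (bore minus rod).
F = P × A_ann

F ≈ 786 kN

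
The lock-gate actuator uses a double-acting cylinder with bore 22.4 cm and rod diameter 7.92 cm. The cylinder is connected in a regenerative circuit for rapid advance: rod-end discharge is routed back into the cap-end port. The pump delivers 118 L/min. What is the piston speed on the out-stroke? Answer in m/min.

v ≈ 24.0 m/min

In regeneration the rod-end outflow joins the pump flow into the cap end, so the net volume the pump must supply per unit advance equals the rod cross-section area.
Rod cross-section A_rod = π/4 × (7.92 cm)² = 49.27 cm^2
v = Q_pump / A_rod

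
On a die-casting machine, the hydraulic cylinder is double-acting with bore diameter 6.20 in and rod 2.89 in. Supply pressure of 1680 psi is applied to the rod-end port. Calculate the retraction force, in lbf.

F ≈ 39700 lbf

Rod-side annular area A_ann = π/4 × (6.20² − 2.89²) = 23.63 in^2
On retraction the pressure acts on the annular area (bore minus rod).
F = P × A_ann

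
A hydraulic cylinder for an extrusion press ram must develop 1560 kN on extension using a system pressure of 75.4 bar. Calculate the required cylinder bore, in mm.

Extension force acts on the full piston face: F = P × (π/4)D².
D = √(4F / (πP)) = √(4 × 1560 kN / (π × 75.4 bar))

D ≈ 513 mm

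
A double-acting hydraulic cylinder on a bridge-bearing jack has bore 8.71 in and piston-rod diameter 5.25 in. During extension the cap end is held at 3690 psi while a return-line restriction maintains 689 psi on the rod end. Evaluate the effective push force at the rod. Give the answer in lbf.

F ≈ 1.94e5 lbf

Cap-side area A_cap = π/4 × (8.71 in)² = 59.58 in^2
Rod-side annular area A_ann = π/4 × (8.71² − 5.25²) = 37.94 in^2
Net thrust = P_cap·A_cap − P_rod·A_ann = 2.199e5 lbf − 26140 lbf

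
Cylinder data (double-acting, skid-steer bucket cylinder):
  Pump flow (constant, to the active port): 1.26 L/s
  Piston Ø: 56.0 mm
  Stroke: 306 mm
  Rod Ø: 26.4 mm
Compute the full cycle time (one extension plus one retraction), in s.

Cap-side area A_cap = π/4 × (56.0 mm)² = 2463 mm^2
Rod-side annular area A_ann = π/4 × (56.0² − 26.4²) = 1916 mm^2
t_ext = A_cap·L/Q = 0.5982 s
t_ret = A_ann·L/Q = 0.4652 s
t_cycle = t_ext + t_ret

t ≈ 1.06 s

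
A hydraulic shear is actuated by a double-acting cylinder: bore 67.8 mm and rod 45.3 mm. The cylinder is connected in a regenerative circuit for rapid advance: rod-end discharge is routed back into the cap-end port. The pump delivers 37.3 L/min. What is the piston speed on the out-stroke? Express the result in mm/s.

In regeneration the rod-end outflow joins the pump flow into the cap end, so the net volume the pump must supply per unit advance equals the rod cross-section area.
Rod cross-section A_rod = π/4 × (45.3 mm)² = 1612 mm^2
v = Q_pump / A_rod

v ≈ 386 mm/s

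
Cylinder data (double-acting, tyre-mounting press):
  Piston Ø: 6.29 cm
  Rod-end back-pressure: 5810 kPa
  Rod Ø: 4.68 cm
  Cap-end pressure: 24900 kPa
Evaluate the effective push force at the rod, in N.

F ≈ 69300 N

Cap-side area A_cap = π/4 × (6.29 cm)² = 31.07 cm^2
Rod-side annular area A_ann = π/4 × (6.29² − 4.68²) = 13.87 cm^2
Net thrust = P_cap·A_cap − P_rod·A_ann = 77370 N − 8059 N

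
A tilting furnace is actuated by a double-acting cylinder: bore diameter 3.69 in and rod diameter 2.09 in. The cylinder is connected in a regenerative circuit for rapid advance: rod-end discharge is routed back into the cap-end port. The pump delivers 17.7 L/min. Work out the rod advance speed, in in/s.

v ≈ 5.25 in/s

In regeneration the rod-end outflow joins the pump flow into the cap end, so the net volume the pump must supply per unit advance equals the rod cross-section area.
Rod cross-section A_rod = π/4 × (2.09 in)² = 3.431 in^2
v = Q_pump / A_rod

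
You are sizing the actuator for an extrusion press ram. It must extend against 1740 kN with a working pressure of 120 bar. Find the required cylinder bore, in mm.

D ≈ 430 mm

Extension force acts on the full piston face: F = P × (π/4)D².
D = √(4F / (πP)) = √(4 × 1740 kN / (π × 120 bar))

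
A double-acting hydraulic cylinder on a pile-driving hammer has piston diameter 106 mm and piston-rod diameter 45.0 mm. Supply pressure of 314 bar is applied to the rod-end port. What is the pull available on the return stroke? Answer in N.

Rod-side annular area A_ann = π/4 × (106² − 45.0²) = 7234 mm^2
On retraction the pressure acts on the annular area (bore minus rod).
F = P × A_ann

F ≈ 2.27e5 N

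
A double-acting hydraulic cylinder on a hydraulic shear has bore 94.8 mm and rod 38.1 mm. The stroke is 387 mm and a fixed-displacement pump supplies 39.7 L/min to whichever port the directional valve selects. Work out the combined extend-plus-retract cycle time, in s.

Cap-side area A_cap = π/4 × (94.8 mm)² = 7058 mm^2
Rod-side annular area A_ann = π/4 × (94.8² − 38.1²) = 5918 mm^2
t_ext = A_cap·L/Q = 4.128 s
t_ret = A_ann·L/Q = 3.462 s
t_cycle = t_ext + t_ret

t ≈ 7.59 s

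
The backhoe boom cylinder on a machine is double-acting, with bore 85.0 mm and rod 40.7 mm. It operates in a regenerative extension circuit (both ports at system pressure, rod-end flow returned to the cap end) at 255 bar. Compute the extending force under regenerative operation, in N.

F ≈ 33200 N

With equal pressure on both faces, forces on the annular region cancel; the net push is pressure × rod cross-section.
Rod cross-section A_rod = π/4 × (40.7 mm)² = 1301 mm^2
F = P × A_rod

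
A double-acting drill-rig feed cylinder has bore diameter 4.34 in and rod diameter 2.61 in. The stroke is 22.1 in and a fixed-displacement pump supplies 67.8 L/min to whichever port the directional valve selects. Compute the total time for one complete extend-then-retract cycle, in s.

t ≈ 7.77 s

Cap-side area A_cap = π/4 × (4.34 in)² = 14.79 in^2
Rod-side annular area A_ann = π/4 × (4.34² − 2.61²) = 9.443 in^2
t_ext = A_cap·L/Q = 4.741 s
t_ret = A_ann·L/Q = 3.026 s
t_cycle = t_ext + t_ret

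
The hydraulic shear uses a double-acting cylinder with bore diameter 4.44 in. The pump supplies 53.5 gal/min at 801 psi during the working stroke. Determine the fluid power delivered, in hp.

Hydraulic power = P × Q

W ≈ 25.0 hp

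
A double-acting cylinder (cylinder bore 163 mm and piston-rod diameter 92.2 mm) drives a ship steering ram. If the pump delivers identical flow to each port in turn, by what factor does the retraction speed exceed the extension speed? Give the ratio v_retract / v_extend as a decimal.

Cap-side area A_cap = π/4 × (163 mm)² = 20870 mm^2
Rod-side annular area A_ann = π/4 × (163² − 92.2²) = 14190 mm^2
For equal Q, v ∝ 1/A, so v_ret/v_ext = A_cap/A_ann.

v_ret/v_ext ≈ 1.47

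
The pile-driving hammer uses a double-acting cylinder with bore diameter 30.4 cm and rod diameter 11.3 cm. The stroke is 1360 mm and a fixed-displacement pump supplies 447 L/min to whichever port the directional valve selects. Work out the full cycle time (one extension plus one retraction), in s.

Cap-side area A_cap = π/4 × (30.4 cm)² = 725.8 cm^2
Rod-side annular area A_ann = π/4 × (30.4² − 11.3²) = 625.5 cm^2
t_ext = A_cap·L/Q = 13.25 s
t_ret = A_ann·L/Q = 11.42 s
t_cycle = t_ext + t_ret

t ≈ 24.7 s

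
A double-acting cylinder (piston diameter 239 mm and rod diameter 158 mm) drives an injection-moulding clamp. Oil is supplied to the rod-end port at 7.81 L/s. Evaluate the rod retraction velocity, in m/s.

v ≈ 0.309 m/s

Rod-side annular area A_ann = π/4 × (239² − 158²) = 25260 mm^2
Flow into the rod-end port fills the annular volume.
v = Q / A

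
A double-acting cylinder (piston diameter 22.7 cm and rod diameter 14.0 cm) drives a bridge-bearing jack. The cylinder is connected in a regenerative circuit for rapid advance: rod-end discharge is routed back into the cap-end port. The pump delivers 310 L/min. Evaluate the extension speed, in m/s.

In regeneration the rod-end outflow joins the pump flow into the cap end, so the net volume the pump must supply per unit advance equals the rod cross-section area.
Rod cross-section A_rod = π/4 × (14.0 cm)² = 153.9 cm^2
v = Q_pump / A_rod

v ≈ 0.336 m/s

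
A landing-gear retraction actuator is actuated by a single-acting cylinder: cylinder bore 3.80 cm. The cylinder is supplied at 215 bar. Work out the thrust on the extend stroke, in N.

Cap-side area A_cap = π/4 × (3.80 cm)² = 11.34 cm^2
F = P × A_cap = 215 bar × A_cap

F ≈ 24400 N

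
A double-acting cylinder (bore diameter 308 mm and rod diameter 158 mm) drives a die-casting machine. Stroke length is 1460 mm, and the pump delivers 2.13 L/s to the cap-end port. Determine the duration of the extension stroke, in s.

Cap-side area A_cap = π/4 × (308 mm)² = 74510 mm^2
Swept volume V = A × L; t = V / Q = A·L / Q

t ≈ 51.1 s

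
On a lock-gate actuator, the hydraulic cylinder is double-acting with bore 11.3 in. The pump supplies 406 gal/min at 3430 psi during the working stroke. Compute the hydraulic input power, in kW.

Hydraulic power = P × Q

W ≈ 606 kW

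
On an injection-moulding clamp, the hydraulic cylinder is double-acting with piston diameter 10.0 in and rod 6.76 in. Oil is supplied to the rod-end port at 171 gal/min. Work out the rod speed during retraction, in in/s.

Rod-side annular area A_ann = π/4 × (10.0² − 6.76²) = 42.65 in^2
Flow into the rod-end port fills the annular volume.
v = Q / A

v ≈ 15.4 in/s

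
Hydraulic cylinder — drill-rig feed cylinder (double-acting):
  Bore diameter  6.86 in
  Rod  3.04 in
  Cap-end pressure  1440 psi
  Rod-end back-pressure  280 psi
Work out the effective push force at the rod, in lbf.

F ≈ 44900 lbf

Cap-side area A_cap = π/4 × (6.86 in)² = 36.96 in^2
Rod-side annular area A_ann = π/4 × (6.86² − 3.04²) = 29.70 in^2
Net thrust = P_cap·A_cap − P_rod·A_ann = 53220 lbf − 8317 lbf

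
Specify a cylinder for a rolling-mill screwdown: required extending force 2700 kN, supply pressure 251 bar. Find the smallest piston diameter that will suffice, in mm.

D ≈ 370 mm

Extension force acts on the full piston face: F = P × (π/4)D².
D = √(4F / (πP)) = √(4 × 2700 kN / (π × 251 bar))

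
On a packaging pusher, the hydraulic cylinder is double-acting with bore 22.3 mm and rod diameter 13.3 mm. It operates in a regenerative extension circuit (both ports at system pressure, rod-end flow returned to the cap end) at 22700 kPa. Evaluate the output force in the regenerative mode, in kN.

F ≈ 3.15 kN

With equal pressure on both faces, forces on the annular region cancel; the net push is pressure × rod cross-section.
Rod cross-section A_rod = π/4 × (13.3 mm)² = 138.9 mm^2
F = P × A_rod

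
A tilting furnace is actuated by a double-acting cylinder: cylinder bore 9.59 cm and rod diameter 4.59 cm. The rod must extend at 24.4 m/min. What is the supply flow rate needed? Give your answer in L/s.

Q ≈ 2.94 L/s

Cap-side area A_cap = π/4 × (9.59 cm)² = 72.23 cm^2
Q = A × v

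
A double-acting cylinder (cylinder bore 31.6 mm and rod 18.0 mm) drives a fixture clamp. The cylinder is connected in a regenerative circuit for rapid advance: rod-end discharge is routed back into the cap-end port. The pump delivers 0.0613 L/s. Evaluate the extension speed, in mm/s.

In regeneration the rod-end outflow joins the pump flow into the cap end, so the net volume the pump must supply per unit advance equals the rod cross-section area.
Rod cross-section A_rod = π/4 × (18.0 mm)² = 254.5 mm^2
v = Q_pump / A_rod

v ≈ 241 mm/s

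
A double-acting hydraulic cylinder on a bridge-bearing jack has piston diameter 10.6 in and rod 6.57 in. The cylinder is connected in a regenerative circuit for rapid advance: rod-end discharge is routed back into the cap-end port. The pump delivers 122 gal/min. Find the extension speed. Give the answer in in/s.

v ≈ 13.9 in/s

In regeneration the rod-end outflow joins the pump flow into the cap end, so the net volume the pump must supply per unit advance equals the rod cross-section area.
Rod cross-section A_rod = π/4 × (6.57 in)² = 33.90 in^2
v = Q_pump / A_rod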